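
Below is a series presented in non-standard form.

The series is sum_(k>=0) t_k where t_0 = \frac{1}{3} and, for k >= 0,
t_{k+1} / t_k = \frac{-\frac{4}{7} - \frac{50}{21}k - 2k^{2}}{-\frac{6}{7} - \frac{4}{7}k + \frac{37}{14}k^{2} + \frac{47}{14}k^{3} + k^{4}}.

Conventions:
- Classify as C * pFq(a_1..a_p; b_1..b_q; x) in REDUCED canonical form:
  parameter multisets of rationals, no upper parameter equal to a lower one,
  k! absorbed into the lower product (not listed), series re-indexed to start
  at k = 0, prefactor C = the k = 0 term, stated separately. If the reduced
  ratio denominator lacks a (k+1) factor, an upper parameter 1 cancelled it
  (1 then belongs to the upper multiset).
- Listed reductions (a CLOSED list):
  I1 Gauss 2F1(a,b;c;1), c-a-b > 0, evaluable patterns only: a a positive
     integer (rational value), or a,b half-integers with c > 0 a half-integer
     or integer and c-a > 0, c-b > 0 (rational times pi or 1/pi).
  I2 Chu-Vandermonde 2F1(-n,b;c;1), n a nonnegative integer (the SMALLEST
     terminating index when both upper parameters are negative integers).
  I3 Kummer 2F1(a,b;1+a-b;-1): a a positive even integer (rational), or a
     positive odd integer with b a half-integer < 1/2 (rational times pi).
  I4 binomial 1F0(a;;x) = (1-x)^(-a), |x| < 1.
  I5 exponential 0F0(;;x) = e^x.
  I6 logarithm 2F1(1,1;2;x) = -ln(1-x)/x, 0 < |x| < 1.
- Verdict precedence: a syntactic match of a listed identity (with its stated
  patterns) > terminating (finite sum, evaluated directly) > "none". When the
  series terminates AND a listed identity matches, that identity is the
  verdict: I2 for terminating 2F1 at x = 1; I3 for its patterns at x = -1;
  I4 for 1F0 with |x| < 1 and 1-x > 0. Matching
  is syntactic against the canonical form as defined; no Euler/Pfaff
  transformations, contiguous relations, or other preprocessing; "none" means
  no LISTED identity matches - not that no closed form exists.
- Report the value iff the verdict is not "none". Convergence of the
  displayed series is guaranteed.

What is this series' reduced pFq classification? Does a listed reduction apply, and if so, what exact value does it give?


Prefactor \frac{1}{3}, argument -2: 1F2 with upper {\frac{1}{3}} over lower {-\frac{1}{2}, 2}. Verdict: none. No listed pattern accepts 1F2(\frac{1}{3}; -\frac{1}{2}, 2; -2).

Key step: t_0 = \frac{1}{3} here, and factor the ratio over Q (prefactor 1/3): negated roots = parameters.
Ratio: r(k) = -2 * (k+\frac{1}{3}) / [(k-\frac{1}{2}) (k+2) (k+1)] - poly over poly, x = -2 from leading terms; C = \frac{1}{3} at k = 0.


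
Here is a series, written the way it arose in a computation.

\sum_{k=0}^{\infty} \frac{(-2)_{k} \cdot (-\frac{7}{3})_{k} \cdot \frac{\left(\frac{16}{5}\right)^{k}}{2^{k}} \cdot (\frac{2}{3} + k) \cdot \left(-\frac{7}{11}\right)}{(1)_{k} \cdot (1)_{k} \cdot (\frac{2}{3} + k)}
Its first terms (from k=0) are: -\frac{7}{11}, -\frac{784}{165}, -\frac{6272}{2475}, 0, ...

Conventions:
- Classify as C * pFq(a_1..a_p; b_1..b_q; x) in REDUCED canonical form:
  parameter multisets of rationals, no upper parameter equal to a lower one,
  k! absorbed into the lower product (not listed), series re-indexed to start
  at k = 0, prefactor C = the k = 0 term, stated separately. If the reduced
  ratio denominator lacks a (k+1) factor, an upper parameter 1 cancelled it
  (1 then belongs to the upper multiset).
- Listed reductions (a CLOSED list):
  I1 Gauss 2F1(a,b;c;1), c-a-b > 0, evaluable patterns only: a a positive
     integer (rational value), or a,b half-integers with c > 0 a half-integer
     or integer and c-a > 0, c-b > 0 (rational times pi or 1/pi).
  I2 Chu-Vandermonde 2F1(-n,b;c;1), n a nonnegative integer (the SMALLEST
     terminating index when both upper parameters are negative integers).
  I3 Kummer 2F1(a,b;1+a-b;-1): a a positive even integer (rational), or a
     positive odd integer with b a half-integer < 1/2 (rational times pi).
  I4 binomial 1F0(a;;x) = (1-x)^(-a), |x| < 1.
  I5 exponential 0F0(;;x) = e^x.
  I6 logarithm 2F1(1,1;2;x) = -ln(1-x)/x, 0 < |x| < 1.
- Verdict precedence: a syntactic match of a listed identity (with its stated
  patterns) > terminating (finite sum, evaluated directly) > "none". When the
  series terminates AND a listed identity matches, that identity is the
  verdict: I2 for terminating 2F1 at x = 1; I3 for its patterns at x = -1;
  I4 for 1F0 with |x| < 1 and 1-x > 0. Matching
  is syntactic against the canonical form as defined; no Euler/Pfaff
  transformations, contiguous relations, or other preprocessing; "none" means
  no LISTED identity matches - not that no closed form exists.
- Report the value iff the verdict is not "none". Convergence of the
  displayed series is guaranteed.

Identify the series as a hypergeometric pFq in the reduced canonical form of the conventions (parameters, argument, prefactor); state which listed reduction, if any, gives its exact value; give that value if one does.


Structural cue: t_0 being -\frac{7}{11}, k + 2/3 divides numerator and denominator alike; C = -7/11 after cancelling.
Ratio: r(k) = \frac{8}{5} * (k-\frac{7}{3}) (k-2) / [(k+1) (k+1)] - rational in k. x = \frac{8}{5}; t_0 = -\frac{7}{11}; negate the roots.

Canonical form: C = -\frac{7}{11} times 2F1 with upper {-\frac{7}{3}, -2}, lower {1}, x = \frac{8}{5}. Verdict: terminating at k = 2: the factor (-2)_k kills every later term; summing the 3 survivors is exact. Value: -\frac{19607}{2475}.


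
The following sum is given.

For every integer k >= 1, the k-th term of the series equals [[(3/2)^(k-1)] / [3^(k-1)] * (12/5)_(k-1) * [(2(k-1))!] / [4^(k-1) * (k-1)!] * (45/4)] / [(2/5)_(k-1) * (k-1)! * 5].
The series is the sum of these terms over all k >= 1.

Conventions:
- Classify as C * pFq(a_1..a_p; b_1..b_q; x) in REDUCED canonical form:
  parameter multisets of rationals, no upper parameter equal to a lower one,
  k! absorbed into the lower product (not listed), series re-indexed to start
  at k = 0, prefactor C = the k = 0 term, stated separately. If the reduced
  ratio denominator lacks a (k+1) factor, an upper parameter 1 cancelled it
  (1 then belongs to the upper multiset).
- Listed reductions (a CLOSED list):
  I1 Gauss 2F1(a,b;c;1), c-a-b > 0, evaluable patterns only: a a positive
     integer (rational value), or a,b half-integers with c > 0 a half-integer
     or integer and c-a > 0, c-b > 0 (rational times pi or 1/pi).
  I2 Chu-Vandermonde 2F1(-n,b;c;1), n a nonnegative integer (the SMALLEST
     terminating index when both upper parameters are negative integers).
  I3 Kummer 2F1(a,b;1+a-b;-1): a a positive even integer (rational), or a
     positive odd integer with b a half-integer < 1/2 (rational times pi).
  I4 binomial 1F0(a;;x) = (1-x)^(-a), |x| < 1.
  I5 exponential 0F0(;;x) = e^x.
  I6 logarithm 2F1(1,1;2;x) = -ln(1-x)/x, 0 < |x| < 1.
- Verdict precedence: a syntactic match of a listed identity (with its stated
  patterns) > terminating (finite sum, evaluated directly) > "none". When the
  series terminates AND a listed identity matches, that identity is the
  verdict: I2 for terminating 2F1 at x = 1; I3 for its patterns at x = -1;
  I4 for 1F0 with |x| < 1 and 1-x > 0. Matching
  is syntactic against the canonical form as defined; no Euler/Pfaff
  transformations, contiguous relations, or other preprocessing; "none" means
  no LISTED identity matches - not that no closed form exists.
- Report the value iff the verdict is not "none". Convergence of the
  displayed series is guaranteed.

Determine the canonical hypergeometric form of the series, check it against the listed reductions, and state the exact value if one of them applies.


Canonical form: C = 9/4 times 2F1 with upper {1/2, 12/5}, lower {2/5}, x = 1/2. Verdict: none. Every listed pattern misses the 2F1 form at 1/2, upper {1/2, 12/5}.

Structural cue: from the first term 9/4: the constant factors (C = 9/4, x = 1/2) combine into one prefactor.
Consecutive-term ratio: r(k) = (1/2) * (k+1/2) (k+12/5) / [(k+2/5) (k+1)] - poly over poly, x = (1/2) from leading terms; C = 9/4 at k = 0.


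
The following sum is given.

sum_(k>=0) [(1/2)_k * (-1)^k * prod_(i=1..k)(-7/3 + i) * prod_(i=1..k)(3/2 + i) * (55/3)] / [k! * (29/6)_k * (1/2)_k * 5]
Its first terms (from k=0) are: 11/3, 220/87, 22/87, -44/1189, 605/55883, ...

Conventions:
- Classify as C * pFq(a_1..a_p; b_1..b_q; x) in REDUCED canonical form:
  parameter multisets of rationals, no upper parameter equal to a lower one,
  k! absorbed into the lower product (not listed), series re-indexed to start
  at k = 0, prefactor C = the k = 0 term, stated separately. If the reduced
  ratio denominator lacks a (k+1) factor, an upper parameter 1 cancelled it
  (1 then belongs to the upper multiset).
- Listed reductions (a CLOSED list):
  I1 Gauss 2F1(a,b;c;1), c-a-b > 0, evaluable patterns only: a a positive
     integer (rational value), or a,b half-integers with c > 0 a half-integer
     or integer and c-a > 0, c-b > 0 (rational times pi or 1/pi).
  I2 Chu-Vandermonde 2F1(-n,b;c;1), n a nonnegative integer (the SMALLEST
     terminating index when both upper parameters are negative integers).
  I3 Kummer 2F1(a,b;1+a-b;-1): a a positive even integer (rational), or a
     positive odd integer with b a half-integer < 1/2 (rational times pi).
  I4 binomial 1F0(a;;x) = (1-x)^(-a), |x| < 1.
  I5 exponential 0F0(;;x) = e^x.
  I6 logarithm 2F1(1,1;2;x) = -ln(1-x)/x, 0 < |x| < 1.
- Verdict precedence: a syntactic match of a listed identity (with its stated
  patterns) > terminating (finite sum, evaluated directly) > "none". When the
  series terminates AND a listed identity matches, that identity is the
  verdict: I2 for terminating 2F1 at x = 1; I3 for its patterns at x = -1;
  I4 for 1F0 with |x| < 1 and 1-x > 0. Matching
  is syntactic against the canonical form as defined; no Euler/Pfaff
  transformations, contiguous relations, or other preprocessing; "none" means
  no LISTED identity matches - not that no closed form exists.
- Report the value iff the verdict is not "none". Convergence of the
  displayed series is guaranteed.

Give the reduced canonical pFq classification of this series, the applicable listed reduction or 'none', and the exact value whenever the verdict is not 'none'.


This is 11/3 * 2F1(-4/3, 5/2; 29/6; -1) in reduced canonical form. Verdict: none. No listed pattern accepts 2F1(-4/3, 5/2; 29/6; -1).

Key step: t_0 = 11/3 here, and the running product (prefactor 11/3) telescopes to a rising factorial.
Adjacent-term ratio: r(k) = (-1) * (k-4/3) (k+5/2) / [(k+29/6) (k+1)] - rational in k. x = (-1); t_0 = 11/3; negate the roots.


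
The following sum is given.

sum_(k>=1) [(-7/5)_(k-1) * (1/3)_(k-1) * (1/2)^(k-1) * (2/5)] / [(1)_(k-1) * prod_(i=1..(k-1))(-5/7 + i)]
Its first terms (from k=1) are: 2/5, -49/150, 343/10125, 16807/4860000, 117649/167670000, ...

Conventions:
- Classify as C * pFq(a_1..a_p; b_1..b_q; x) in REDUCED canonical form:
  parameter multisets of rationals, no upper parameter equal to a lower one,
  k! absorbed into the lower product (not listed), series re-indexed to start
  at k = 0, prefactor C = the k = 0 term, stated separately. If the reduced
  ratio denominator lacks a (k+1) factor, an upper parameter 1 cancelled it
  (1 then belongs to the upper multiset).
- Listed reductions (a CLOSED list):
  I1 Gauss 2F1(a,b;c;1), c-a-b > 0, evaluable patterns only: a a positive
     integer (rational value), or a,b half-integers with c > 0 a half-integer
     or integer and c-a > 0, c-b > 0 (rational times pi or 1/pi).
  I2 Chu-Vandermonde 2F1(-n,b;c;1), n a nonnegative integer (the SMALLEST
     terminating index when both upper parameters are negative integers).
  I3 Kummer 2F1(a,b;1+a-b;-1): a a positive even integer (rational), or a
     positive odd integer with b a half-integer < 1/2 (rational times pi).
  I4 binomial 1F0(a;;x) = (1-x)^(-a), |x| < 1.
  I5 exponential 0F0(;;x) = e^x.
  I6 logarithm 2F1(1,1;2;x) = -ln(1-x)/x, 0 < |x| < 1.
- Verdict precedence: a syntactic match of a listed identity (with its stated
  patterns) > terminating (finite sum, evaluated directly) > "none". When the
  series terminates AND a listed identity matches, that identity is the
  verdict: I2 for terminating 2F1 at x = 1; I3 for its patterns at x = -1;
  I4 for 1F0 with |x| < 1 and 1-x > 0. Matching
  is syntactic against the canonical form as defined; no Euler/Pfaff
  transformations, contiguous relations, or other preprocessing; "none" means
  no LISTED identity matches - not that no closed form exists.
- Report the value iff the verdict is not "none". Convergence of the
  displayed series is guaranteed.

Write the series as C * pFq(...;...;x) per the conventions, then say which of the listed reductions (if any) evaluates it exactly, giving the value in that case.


Reduced: x = 1/2, 2F1, upper = {-7/5, 1/3}, lower = {2/7}, C = 2/5. Verdict: none here - no I1-I6 shape fits x = 1/2 with lower {2/7}.

Key step: from the first term 2/5: the lower running product (C = 2/5, x = 1/2) is a rising factorial.
Ratio: r(k) = (1/2) * (k-7/5) (k+1/3) / [(k+2/7) (k+1)] ; factor over Q: parameters, x = (1/2), and C = 2/5.


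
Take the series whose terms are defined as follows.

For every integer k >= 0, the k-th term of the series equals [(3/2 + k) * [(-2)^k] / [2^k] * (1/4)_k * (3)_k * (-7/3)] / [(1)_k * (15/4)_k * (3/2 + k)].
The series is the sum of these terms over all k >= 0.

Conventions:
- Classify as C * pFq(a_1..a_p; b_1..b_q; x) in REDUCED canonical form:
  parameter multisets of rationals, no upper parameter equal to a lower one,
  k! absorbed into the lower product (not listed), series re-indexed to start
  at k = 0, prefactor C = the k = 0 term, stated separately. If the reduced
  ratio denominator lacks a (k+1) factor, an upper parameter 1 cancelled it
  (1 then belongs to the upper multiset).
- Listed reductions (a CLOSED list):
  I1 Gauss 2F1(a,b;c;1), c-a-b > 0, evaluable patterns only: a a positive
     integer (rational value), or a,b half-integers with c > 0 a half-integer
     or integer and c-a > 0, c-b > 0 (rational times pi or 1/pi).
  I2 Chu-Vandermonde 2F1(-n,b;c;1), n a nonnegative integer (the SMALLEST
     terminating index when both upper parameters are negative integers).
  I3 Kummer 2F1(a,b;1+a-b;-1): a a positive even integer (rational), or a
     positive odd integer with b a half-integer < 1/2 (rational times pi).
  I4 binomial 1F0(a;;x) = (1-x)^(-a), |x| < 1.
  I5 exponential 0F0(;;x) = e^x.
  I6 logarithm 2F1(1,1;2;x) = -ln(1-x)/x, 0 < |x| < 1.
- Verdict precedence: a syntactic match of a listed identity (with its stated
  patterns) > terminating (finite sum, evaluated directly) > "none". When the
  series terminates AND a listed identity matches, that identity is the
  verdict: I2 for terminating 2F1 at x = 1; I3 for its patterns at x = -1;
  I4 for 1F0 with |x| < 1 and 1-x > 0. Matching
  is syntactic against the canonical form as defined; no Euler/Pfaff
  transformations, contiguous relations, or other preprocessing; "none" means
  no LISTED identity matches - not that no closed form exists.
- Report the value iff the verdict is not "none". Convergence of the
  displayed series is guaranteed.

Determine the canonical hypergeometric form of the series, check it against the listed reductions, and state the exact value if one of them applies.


Key observation: t_0 = -7/3 here, and the two k-th powers (prefactor -7/3) combine into one argument.
Ratio: r(k) = (-1) * (k+1/4) (k+3) / [(k+15/4) (k+1)] - poly over poly, x = (-1) from leading terms; C = -7/3 at k = 0.

This is -7/3 * 2F1(1/4, 3; 15/4; -1) in reduced canonical form. Verdict: none. A 2F1 with upper {1/4, 3} fits none of I1-I6 at x = -1; the sum runs forever.


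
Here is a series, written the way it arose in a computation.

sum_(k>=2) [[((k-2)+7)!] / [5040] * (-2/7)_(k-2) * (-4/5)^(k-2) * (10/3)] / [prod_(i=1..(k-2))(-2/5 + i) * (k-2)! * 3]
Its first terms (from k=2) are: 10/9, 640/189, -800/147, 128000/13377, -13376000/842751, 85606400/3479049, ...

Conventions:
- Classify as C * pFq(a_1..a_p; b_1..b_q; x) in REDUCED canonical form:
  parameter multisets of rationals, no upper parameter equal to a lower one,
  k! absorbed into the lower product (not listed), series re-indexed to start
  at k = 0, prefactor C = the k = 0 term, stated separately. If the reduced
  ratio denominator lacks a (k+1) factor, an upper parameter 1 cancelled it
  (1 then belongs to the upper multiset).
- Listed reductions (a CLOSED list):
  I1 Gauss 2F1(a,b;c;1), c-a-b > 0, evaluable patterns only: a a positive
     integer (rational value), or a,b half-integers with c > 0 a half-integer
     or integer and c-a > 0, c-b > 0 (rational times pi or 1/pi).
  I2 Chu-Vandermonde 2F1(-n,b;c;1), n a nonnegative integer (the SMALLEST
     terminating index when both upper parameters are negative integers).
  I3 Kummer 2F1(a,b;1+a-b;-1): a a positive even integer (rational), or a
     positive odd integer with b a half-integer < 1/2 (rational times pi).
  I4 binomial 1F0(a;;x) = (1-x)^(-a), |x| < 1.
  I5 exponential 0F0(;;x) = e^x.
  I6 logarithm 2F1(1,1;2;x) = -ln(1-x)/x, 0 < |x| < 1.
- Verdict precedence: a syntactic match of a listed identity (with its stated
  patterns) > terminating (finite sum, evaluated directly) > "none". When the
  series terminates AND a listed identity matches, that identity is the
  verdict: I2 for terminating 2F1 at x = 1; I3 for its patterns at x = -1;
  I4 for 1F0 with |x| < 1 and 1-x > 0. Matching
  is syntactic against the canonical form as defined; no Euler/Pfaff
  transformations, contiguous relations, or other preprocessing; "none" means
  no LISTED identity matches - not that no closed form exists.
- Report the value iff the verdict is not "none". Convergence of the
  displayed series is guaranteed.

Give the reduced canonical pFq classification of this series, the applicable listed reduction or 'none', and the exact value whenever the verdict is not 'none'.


Key step: with t_0 = 10/9, the lower running product (prefactor 10/9) is a rising factorial.
Term ratio: r(k) = (-4/5) * (k-2/7) (k+8) / [(k+3/5) (k+1)] - rational; roots negated = parameters, x = (-4/5), C = 10/9.

The series (x = -4/5) is 2F1: upper {-2/7, 8}, lower {3/5}, prefactor 10/9. Verdict: none. No listed pattern accepts 2F1(-2/7, 8; 3/5; -4/5).


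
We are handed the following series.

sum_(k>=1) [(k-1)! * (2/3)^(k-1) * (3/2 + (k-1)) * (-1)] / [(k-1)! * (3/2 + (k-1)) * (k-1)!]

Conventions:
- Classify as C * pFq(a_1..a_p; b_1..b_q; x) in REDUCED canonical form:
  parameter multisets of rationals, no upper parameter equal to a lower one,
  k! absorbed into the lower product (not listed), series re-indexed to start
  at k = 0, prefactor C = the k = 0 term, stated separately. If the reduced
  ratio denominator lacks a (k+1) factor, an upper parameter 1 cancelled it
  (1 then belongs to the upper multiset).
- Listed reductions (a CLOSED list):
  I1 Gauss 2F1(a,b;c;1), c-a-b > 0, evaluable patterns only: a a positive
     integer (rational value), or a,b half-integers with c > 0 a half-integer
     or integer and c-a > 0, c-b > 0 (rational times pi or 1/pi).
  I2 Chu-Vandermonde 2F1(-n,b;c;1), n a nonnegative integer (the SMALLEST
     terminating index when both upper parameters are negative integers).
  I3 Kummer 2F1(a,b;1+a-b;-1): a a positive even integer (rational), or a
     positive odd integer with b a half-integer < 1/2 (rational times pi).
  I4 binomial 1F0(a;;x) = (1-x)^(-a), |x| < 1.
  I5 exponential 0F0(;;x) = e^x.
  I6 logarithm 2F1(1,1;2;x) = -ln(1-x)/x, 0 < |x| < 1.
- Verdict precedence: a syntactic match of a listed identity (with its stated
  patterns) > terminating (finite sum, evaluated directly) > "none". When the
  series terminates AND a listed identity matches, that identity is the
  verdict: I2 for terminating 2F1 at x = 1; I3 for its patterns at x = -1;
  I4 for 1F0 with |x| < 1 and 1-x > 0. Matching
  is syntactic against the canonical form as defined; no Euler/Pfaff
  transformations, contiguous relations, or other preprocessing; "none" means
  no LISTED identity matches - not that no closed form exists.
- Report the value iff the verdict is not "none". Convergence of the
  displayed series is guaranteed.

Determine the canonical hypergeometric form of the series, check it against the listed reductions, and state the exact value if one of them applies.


Classification (C = -1): 0F0 with upper {-}, lower {-}, argument x = 2/3. Verdict: exponential (I5) matches (the 0F0 exponential series at x = 2/3). Sum: (-1) * e^(2/3).

Key observation: x = (2/3) and the factorial ratio (C = -1) (k+a-1)!/(a-1)! is a rising factorial (a)_k.
Adjacent-term ratio: r(k) = (2/3) * 1 / [(k+1)] - rational in k. x = (2/3); t_0 = -1; negate the roots.


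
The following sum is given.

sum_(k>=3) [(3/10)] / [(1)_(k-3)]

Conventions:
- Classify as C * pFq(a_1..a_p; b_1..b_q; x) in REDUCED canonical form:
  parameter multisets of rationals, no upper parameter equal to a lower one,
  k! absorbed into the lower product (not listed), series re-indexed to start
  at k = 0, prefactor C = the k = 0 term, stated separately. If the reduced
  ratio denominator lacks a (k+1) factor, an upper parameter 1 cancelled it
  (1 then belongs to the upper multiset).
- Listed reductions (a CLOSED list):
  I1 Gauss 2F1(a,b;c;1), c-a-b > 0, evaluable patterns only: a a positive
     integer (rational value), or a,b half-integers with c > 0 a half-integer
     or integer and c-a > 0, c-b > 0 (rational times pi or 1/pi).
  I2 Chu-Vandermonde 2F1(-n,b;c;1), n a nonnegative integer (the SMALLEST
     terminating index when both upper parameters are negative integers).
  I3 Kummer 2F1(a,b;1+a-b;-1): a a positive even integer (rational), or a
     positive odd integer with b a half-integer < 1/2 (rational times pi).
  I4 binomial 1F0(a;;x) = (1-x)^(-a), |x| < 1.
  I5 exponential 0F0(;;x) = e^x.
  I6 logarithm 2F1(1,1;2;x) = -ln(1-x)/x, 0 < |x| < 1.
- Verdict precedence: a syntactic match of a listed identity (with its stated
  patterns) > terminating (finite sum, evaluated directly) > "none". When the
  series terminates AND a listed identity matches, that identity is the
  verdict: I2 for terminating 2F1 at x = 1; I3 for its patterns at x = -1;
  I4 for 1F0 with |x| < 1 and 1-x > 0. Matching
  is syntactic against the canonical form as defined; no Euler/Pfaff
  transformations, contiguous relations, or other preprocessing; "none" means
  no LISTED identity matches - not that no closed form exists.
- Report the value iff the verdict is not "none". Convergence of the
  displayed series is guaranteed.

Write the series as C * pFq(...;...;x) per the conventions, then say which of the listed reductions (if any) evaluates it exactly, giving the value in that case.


Classification (C = 3/10): 0F0 with upper {-}, lower {-}, argument x = 1. Verdict: exponential (I5) fires (the 0F0 exponential series at x = 1). Value: (3/10) * e^(1).

Structural cue: t_0 = 3/10 here, and (1)_k (C = 3/10, x = 1) is k! itself.
Consecutive-term ratio: r(k) = 1 * 1 / [(k+1)] - rational in k. x = 1; t_0 = 3/10; negate the roots.


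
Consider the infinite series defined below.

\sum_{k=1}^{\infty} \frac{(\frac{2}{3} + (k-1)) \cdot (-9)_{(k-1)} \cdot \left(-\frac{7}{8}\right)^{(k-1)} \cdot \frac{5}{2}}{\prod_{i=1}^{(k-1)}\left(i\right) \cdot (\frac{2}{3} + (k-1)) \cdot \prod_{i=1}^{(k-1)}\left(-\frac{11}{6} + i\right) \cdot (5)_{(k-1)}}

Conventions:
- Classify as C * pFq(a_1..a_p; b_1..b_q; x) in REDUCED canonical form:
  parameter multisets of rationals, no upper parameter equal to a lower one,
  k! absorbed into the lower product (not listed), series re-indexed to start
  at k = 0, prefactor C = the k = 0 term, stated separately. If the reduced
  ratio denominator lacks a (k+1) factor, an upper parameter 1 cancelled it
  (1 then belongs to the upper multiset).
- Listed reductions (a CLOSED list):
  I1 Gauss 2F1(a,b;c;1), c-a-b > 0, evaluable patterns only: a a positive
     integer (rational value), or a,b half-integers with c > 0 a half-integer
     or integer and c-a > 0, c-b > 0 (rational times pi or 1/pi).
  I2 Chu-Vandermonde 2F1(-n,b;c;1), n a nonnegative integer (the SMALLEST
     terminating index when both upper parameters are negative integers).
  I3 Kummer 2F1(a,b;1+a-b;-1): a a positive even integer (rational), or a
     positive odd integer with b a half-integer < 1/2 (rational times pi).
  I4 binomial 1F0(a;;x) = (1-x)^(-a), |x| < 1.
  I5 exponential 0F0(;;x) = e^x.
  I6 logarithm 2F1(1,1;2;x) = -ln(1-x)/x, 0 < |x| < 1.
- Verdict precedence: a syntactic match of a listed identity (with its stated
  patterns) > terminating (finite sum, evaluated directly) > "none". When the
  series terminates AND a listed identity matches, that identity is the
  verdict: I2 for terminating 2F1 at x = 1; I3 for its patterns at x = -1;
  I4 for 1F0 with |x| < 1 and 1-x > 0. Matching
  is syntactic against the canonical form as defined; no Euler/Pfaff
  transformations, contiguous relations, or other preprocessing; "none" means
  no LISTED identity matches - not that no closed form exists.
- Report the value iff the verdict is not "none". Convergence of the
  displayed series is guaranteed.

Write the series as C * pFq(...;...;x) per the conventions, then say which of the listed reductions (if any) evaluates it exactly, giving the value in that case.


With C = \frac{5}{2}: the canonical form is 1F2(-9; -\frac{5}{6}, 5; -\frac{7}{8}). Verdict: terminating at k = 9: the factor (-9)_k kills every later term; summing the 10 survivors is exact. Value: -\frac{1696606117284169149073}{73067587583344640000}.

First insight: t_0 being \frac{5}{2}, the lower running product (prefactor 5/2) is a rising factorial.
Adjacent-term ratio: r(k) = -\frac{7}{8} * (k-9) / [(k-\frac{5}{6}) (k+5) (k+1)] ; factor over Q: parameters, x = -\frac{7}{8}, and C = \frac{5}{2}.


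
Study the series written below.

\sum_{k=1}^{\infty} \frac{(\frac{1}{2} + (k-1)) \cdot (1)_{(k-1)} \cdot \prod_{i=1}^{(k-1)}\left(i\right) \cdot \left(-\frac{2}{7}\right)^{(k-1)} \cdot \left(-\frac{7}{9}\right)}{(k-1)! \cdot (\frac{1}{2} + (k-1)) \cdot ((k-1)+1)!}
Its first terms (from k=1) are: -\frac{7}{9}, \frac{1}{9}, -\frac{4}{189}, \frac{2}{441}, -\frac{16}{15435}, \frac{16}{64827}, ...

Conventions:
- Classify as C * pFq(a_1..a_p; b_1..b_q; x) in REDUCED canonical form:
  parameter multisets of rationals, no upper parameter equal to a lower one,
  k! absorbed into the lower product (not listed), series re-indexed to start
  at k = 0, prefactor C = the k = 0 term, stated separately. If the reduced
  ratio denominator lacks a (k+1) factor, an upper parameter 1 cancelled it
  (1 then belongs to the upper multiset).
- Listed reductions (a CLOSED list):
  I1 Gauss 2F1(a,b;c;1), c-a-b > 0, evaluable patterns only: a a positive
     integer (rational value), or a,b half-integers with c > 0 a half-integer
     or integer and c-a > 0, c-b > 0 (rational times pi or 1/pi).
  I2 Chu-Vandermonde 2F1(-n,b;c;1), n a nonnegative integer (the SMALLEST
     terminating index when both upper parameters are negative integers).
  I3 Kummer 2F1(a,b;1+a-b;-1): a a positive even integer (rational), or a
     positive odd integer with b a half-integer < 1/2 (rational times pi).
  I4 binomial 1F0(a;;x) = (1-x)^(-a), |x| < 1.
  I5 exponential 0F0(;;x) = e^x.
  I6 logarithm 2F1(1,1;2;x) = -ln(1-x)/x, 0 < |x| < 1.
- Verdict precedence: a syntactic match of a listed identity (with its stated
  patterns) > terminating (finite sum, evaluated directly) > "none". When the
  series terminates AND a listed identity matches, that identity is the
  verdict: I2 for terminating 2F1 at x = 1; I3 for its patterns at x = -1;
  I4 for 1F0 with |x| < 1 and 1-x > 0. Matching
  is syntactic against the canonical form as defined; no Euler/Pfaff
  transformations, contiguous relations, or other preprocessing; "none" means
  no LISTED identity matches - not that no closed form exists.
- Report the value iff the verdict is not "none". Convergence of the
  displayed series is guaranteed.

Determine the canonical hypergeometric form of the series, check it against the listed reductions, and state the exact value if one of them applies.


Reduced: x = -\frac{2}{7}, 2F1, upper = {1, 1}, lower = {2}, C = -\frac{7}{9}. Verdict: the I6 logarithm reduction fires (the logarithm: parameters (1,1;2), x = -\frac{2}{7}). Sum: \left(-\frac{49}{18}\right) \cdot \ln\left(\frac{9}{7}\right).

First insight: x = -\frac{2}{7} and k + 1/2 divides numerator and denominator alike; C = -7/9 after cancelling.
Ratio: r(k) = -\frac{2}{7} * (k+1) (k+1) / [(k+2) (k+1)] ; factor over Q: parameters, x = -\frac{2}{7}, and C = -\frac{7}{9}.


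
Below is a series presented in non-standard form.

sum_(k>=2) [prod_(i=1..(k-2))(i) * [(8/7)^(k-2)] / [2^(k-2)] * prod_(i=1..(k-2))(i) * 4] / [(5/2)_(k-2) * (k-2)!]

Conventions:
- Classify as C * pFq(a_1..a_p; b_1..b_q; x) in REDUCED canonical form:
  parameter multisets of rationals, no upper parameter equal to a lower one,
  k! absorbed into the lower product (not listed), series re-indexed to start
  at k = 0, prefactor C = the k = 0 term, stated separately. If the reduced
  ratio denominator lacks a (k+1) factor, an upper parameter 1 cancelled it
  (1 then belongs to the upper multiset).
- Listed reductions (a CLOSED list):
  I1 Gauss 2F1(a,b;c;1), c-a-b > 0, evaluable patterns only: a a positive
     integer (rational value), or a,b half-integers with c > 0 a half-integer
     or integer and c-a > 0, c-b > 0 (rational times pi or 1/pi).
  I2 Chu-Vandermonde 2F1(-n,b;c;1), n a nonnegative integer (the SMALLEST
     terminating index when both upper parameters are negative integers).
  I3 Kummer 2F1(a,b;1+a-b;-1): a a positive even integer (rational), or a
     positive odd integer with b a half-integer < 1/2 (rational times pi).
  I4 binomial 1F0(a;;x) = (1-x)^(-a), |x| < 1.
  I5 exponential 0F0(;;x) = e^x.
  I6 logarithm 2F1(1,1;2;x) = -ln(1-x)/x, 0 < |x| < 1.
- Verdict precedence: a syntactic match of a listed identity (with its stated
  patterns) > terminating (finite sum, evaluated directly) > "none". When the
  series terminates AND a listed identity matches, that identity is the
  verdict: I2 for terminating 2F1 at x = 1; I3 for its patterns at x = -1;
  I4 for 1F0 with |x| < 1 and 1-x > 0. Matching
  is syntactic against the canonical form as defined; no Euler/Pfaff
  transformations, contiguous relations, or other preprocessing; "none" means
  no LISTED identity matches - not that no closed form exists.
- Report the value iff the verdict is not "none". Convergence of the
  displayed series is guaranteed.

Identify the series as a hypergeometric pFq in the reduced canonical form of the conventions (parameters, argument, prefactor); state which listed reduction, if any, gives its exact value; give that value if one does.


x = 4/7 here; the reduced form reads 2F1, upper {1, 1}, lower {5/2}, C = 4. Verdict: none. A 2F1 with upper {1, 1} fits none of I1-I6 at x = 4/7; the sum runs forever.

Key observation: with t_0 = 4, the running product (C = 4, x = 4/7) telescopes to a rising factorial.
Step ratio: r(k) = (4/7) * (k+1) (k+1) / [(k+5/2) (k+1)] - rational; roots negated = parameters, x = (4/7), C = 4.


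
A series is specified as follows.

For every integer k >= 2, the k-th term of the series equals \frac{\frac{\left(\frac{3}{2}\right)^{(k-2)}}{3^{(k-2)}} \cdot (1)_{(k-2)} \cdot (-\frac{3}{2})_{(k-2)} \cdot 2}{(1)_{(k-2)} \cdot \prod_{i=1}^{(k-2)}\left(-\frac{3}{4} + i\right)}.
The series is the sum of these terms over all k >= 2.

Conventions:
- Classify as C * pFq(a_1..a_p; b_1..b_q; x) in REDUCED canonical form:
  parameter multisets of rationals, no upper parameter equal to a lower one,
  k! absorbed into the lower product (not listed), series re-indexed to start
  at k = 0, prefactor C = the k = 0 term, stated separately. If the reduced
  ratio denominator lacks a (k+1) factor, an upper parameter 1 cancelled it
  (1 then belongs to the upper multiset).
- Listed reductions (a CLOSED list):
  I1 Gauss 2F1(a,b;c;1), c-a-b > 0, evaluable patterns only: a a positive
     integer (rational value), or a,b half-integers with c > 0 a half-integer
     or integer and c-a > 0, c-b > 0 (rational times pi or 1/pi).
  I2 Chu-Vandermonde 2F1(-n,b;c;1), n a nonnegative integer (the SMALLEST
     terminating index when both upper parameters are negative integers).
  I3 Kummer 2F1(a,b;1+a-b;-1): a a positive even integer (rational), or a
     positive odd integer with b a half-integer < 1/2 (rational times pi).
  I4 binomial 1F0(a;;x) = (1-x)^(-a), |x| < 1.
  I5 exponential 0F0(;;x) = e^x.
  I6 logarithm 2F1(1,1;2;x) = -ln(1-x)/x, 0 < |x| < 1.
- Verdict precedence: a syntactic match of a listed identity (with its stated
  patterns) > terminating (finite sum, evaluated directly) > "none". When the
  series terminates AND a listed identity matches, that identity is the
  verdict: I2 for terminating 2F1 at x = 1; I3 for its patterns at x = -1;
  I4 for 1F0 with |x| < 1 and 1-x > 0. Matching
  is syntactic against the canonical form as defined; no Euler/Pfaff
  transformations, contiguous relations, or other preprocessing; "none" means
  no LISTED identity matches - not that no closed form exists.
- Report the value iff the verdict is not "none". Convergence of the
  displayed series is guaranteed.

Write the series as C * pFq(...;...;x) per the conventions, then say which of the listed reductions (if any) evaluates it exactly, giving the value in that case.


Classification (C = 2): 2F1 with upper {-\frac{3}{2}, 1}, lower {\frac{1}{4}}, argument x = \frac{1}{2}. Verdict: none here - no I1-I6 shape fits x = \frac{1}{2} with lower {\frac{1}{4}}.

First insight: from the first term 2: the lower running product (prefactor 2) is a rising factorial.
Ratio: r(k) = \frac{1}{2} * (k-\frac{3}{2}) (k+1) / [(k+\frac{1}{4}) (k+1)] - rational; roots negated = parameters, x = \frac{1}{2}, C = 2.


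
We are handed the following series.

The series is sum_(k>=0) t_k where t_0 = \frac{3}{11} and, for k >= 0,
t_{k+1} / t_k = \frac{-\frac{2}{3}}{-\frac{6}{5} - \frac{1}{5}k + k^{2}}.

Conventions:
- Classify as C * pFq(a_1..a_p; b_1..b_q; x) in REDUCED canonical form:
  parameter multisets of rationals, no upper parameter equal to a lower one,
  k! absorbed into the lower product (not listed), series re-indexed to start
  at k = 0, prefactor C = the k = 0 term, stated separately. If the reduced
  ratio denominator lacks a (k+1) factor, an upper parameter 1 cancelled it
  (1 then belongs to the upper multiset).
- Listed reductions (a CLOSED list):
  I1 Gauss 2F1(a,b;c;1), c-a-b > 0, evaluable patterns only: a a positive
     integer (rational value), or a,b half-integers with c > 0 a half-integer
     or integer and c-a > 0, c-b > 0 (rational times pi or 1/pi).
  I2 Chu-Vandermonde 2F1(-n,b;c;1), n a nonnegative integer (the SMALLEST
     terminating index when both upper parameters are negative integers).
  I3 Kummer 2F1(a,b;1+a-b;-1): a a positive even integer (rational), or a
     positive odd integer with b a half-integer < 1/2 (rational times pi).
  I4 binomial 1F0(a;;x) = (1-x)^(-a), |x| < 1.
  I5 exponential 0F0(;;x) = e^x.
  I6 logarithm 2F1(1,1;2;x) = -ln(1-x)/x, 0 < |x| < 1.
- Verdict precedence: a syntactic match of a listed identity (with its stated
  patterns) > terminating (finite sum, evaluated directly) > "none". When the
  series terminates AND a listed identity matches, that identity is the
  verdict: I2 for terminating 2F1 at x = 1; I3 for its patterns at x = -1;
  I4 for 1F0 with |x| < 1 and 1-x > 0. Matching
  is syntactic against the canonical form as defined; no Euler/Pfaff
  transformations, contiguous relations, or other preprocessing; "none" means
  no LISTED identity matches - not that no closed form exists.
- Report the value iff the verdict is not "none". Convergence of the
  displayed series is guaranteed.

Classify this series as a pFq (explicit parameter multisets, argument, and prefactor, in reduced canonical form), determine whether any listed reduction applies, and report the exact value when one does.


This is \frac{3}{11} * 0F1(-; -\frac{6}{5}; -\frac{2}{3}) in reduced canonical form. Verdict: none - this 0F1 at x = -\frac{2}{3} matches no listed pattern, and upper {-} holds no stopper.

The tell: t_0 = \frac{3}{11} here, and factor the ratio over Q (prefactor 3/11): negated roots = parameters.
Consecutive-term ratio: r(k) = -\frac{2}{3} * 1 / [(k-\frac{6}{5}) (k+1)] - rational in k. x = -\frac{2}{3}; t_0 = \frac{3}{11}; negate the roots.


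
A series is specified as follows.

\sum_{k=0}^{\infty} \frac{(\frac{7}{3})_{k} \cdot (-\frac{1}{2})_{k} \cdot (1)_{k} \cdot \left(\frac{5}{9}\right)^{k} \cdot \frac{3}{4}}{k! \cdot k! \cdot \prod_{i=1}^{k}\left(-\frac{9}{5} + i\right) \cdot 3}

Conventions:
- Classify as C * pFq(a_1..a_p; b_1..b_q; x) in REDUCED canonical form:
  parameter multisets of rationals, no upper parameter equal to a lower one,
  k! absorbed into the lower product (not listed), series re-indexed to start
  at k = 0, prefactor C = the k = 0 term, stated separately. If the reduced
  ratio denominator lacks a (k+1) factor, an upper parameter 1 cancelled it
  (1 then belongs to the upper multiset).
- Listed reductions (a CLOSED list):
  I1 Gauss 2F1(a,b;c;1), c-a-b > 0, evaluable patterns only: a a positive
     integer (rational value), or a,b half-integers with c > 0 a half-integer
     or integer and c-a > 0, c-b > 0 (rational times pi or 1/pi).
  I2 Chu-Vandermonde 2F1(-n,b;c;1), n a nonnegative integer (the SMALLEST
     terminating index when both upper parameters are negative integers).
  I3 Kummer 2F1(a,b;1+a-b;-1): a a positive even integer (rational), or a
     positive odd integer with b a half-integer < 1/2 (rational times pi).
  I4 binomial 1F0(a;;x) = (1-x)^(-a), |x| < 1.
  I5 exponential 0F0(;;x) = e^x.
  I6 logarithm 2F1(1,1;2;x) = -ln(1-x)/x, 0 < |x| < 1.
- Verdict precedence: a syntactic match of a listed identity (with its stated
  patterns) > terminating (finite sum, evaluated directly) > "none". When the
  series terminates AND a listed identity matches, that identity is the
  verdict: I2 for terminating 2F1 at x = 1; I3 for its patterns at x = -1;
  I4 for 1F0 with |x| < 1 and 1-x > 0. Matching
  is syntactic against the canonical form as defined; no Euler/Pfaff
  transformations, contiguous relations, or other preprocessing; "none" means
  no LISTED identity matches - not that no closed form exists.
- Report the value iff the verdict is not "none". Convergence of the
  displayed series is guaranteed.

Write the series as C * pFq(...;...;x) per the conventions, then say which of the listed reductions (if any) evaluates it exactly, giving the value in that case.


Reduced: x = \frac{5}{9}, 2F1, upper = {-\frac{1}{2}, \frac{7}{3}}, lower = {-\frac{4}{5}}, C = \frac{1}{4}. Verdict: none (x = \frac{5}{9}): each listed identity misses the multisets {-\frac{1}{2}, \frac{7}{3}} ; {-\frac{4}{5}}.

Key step: t_0 = \frac{1}{4} here, and the constant factors (C = 1/4) combine into one prefactor.
Ratio: r(k) = \frac{5}{9} * (k-\frac{1}{2}) (k+\frac{7}{3}) / [(k-\frac{4}{5}) (k+1)] - rational; roots negated = parameters, x = \frac{5}{9}, C = \frac{1}{4}.


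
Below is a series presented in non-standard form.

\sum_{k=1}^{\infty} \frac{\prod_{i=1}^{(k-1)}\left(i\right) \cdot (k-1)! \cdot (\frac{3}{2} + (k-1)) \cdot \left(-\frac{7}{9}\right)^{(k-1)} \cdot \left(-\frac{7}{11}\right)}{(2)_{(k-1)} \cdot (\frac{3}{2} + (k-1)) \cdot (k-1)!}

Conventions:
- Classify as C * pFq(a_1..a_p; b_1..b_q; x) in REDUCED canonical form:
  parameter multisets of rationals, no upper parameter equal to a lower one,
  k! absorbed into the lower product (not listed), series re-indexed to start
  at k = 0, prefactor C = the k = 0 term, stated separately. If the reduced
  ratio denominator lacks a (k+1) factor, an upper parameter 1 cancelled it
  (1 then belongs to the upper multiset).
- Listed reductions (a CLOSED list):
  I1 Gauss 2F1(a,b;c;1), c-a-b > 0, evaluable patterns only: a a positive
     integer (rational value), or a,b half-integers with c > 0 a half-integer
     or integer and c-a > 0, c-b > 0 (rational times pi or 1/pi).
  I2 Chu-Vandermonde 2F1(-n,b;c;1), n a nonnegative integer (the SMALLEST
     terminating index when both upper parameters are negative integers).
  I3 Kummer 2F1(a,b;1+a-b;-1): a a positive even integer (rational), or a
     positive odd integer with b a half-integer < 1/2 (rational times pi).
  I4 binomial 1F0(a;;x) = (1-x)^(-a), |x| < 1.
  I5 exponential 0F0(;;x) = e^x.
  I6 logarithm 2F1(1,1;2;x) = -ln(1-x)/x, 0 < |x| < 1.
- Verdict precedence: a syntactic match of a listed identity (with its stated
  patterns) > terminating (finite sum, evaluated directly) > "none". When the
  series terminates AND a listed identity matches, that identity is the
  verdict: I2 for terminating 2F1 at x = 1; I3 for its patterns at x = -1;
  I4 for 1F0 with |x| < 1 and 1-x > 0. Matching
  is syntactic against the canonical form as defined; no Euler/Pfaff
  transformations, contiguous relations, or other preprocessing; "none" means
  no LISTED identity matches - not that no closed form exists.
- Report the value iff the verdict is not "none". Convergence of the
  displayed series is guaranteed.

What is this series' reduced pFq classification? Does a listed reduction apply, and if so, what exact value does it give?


Prefactor -\frac{7}{11}, argument -\frac{7}{9}: 2F1 with upper {1, 1} over lower {2}. Verdict (x = -\frac{7}{9}): the logarithmic series (I6) applies (the logarithm: parameters (1,1;2), x = -\frac{7}{9}). Its exact value is \left(-\frac{9}{11}\right) \cdot \ln\left(\frac{16}{9}\right).

Structural cue: t_0 being -\frac{7}{11}, k + 3/2 divides numerator and denominator alike; prefactor -7/11 after cancelling.
Term ratio: r(k) = -\frac{7}{9} * (k+1) (k+1) / [(k+2) (k+1)] - rational in k. x = -\frac{7}{9}; t_0 = -\frac{7}{11}; negate the roots.
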